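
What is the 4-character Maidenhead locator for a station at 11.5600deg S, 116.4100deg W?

DH18

Offset from 180°W / 90°S: lon 63.59°, lat 78.44°.
Field: 63.59/20 → 3 → D, 78.44/10 → 7 → H; chars DH.
Square: 3.59/2 → 1, 8.44/1 → 8; chars 18.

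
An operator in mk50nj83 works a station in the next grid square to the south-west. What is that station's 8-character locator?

Longitude extended square 8; −1 → 7.
Latitude extended square 3; −1 → 2.

MK50nj72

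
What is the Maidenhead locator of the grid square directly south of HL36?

HL35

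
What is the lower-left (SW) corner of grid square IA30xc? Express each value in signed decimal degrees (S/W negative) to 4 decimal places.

-89.9167, -12.0833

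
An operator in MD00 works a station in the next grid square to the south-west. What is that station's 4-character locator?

LC99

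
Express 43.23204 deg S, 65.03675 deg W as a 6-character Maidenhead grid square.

FE76ls

Shift to the Maidenhead origin (180°W, 90°S): lon 114.9633, lat 46.7680.
Field: 114.9633/20 → 5 → F, 46.7680/10 → 4 → E; chars FE.
Square: 14.9633/2 → 7, 6.7680/1 → 6; chars 76.
Subsquare: 0.9633/0.0833333 → 11 → l, 0.7680/0.0416667 → 18 → s; chars ls.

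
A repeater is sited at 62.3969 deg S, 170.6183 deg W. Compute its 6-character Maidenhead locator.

AC47qo

Add 180° to longitude and 90° to latitude: 9.3817, 27.6031.
Field: 9.3817/20 → 0 → A, 27.6031/10 → 2 → C; chars AC.
Square: 9.3817/2 → 4, 7.6031/1 → 7; chars 47.
Subsquare: 1.3817/0.0833333 → 16 → q, 0.6031/0.0416667 → 14 → o; chars qo.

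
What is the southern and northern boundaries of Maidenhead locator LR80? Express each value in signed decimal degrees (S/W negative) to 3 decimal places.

80.000, 81.000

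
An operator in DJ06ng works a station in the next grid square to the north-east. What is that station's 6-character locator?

DJ06oh

Longitude subsquare n = 13; +1 → 14 = o.
Latitude subsquare g = 6; +1 → 7 = h.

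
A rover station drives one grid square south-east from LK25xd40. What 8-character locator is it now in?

Longitude extended square 4; +1 → 5.
Latitude extended square 0; −1 → -1, wraps to 9, carry into subsquare.
Latitude subsquare d = 3; −1 → 2 = c.

LK25xc59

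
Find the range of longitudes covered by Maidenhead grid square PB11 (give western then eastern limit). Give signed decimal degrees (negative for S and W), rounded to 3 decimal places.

122.000, 124.000

Field P=15, B=1: +15·20° lon, +1·10° lat → SW at lon 120°, lat -80°.
Square 1, 1: +1·2° lon, +1·1° lat → SW at lon 122°, lat -79°.
Cell spans 2° lon × 1° lat.
west 122.000, east 124.000.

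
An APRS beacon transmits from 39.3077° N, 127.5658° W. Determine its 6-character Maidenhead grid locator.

CM69fh

Offset from 180°W / 90°S: lon 52.4342°, lat 129.3077°.
Field: lon ⌊52.4342/20⌋ = 2 → C; lat ⌊129.3077/10⌋ = 12 → M.
Square: lon ⌊12.4342/2⌋ = 6; lat ⌊9.3077/1⌋ = 9.
Subsquare: lon ⌊0.4342/0.0833333⌋ = 5 → f; lat ⌊0.3077/0.0416667⌋ = 7 → h.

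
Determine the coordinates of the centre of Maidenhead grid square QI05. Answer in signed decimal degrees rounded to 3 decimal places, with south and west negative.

Field Q=16, I=8: +16·20° lon, +8·10° lat → SW at lon 140°, lat -10°.
Square 0, 5: +0·2° lon, +5·1° lat → SW at lon 140°, lat -5°.
Cell spans 2° lon × 1° lat. Centre is SW corner plus half of each.
latitude -4.500, longitude 141.000.

-4.500, 141.000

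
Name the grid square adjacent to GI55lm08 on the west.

Longitude extended square 0; −1 → -1, wraps to 9, carry into subsquare.
Longitude subsquare l = 11; −1 → 10 = k.
The latitude characters are unchanged.

GI55km98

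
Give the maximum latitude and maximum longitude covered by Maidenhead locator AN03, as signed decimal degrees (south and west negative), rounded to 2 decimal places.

44.00, -178.00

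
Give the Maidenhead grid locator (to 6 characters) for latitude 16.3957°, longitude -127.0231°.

CK66lj

Offset from 180°W / 90°S: lon 52.9769°, lat 106.3957°.
Field: lon ⌊52.9769/20⌋ = 2 → C; lat ⌊106.3957/10⌋ = 10 → K.
Square: lon ⌊12.9769/2⌋ = 6; lat ⌊6.3957/1⌋ = 6.
Subsquare: lon ⌊0.9769/0.0833333⌋ = 11 → l; lat ⌊0.3957/0.0416667⌋ = 9 → j.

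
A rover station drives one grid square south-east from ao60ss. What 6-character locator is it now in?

AO60tr

Longitude subsquare s = 18; +1 → 19 = t.
Latitude subsquare s = 18; −1 → 17 = r.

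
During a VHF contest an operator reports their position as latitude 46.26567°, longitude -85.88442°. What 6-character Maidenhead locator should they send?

Offset from 180°W / 90°S: lon 94.1156°, lat 136.2657°.
Field (20°×10°, letters A–R): lon ⌊94.1156/20⌋ = 4 → E; lat ⌊136.2657/10⌋ = 13 → N.
Square (2°×1°, digits 0–9): lon ⌊14.1156/2⌋ = 7; lat ⌊6.2657/1⌋ = 6.
Subsquare (5′×2.5′, letters a–x): lon ⌊0.1156/0.0833333⌋ = 1 → b; lat ⌊0.2657/0.0416667⌋ = 6 → g.

EN76bg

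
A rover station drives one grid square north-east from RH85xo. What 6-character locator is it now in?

Longitude subsquare x = 23; +1 → 24, wraps to 0 = a, carry into square.
Longitude square 8; +1 → 9.
Latitude subsquare o = 14; +1 → 15 = p.

RH95ap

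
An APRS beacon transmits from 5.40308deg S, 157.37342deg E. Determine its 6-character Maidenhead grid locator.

Add 180° to longitude and 90° to latitude: 337.3734, 84.5969.
Field: 337.3734/20 → 16 → Q, 84.5969/10 → 8 → I; chars QI.
Square: 17.3734/2 → 8, 4.5969/1 → 4; chars 84.
Subsquare: 1.3734/0.0833333 → 16 → q, 0.5969/0.0416667 → 14 → o; chars qo.

QI84qo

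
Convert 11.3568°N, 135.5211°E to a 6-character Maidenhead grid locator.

PK71si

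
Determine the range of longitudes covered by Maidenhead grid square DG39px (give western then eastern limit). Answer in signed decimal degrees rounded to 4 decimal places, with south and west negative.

-112.7500, -112.6667

Field D=3, G=6: +3·20° lon, +6·10° lat → SW at lon -120°, lat -30°.
Square 3, 9: +3·2° lon, +9·1° lat → SW at lon -114°, lat -21°.
Subsquare p=15, x=23: +15·0.0833333° lon, +23·0.0416667° lat → SW at lon -112.75°, lat -20.0417°.
Cell spans 0.0833333° lon × 0.0416667° lat.
west -112.7500, east -112.6667.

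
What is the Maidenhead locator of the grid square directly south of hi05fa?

HI04fx

Latitude subsquare a = 0; −1 → -1, wraps to 23 = x, carry into square.
Latitude square 5; −1 → 4.
The longitude characters are unchanged.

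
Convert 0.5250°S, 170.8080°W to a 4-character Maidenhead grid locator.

Add 180° to longitude and 90° to latitude: 9.19, 89.47.
Field: lon ⌊9.19/20⌋ = 0 → A; lat ⌊89.47/10⌋ = 8 → I.
Square: lon ⌊9.19/2⌋ = 4; lat ⌊9.47/1⌋ = 9.

AI49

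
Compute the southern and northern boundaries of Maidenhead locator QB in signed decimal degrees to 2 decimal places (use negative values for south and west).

-80.00, -70.00

Field Q=16, B=1: +16·20° lon, +1·10° lat → SW at lon 140°, lat -80°.
Cell spans 20° lon × 10° lat.
south -80.00, north -70.00.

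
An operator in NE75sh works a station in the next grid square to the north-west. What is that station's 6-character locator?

NE75ri

Longitude subsquare s = 18; −1 → 17 = r.
Latitude subsquare h = 7; +1 → 8 = i.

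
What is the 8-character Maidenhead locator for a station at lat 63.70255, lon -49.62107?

GP53eq58

Offset from 180°W / 90°S: lon 130.37893°, lat 153.70255°.
Field: lon ⌊130.37893/20⌋ = 6 → G; lat ⌊153.70255/10⌋ = 15 → P.
Square: lon ⌊10.37893/2⌋ = 5; lat ⌊3.70255/1⌋ = 3.
Subsquare: lon ⌊0.37893/0.0833333⌋ = 4 → e; lat ⌊0.70255/0.0416667⌋ = 16 → q.
Extended square: lon ⌊0.04560/0.00833333⌋ = 5; lat ⌊0.03588/0.00416667⌋ = 8.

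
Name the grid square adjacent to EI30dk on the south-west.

EI30cj

Longitude subsquare d = 3; −1 → 2 = c.
Latitude subsquare k = 10; −1 → 9 = j.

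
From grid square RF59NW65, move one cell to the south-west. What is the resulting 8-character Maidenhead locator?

Longitude extended square 6; −1 → 5.
Latitude extended square 5; −1 → 4.

RF59nw54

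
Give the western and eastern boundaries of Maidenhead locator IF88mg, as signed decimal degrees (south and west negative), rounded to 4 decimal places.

-3.0000, -2.9167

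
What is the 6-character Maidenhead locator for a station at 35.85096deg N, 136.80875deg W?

Shift to the Maidenhead origin (180°W, 90°S): lon 43.1912, lat 125.8510.
Field: lon ⌊43.1912/20⌋ = 2 → C; lat ⌊125.8510/10⌋ = 12 → M.
Square: lon ⌊3.1912/2⌋ = 1; lat ⌊5.8510/1⌋ = 5.
Subsquare: lon ⌊1.1912/0.0833333⌋ = 14 → o; lat ⌊0.8510/0.0416667⌋ = 20 → u.

CM15ou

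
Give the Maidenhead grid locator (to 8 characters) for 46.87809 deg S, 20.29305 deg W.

HE93uc49

Shift to the Maidenhead origin (180°W, 90°S): lon 159.70695, lat 43.12191.
Field: 159.70695/20 → 7 → H, 43.12191/10 → 4 → E; chars HE.
Square: 19.70695/2 → 9, 3.12191/1 → 3; chars 93.
Subsquare: 1.70695/0.0833333 → 20 → u, 0.12191/0.0416667 → 2 → c; chars uc.
Extended square: 0.04028/0.00833333 → 4, 0.03858/0.00416667 → 9; chars 49.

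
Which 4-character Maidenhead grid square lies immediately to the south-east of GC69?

GC78

Longitude square 6; +1 → 7.
Latitude square 9; −1 → 8.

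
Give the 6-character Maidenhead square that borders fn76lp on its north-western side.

FN76kq

Longitude subsquare l = 11; −1 → 10 = k.
Latitude subsquare p = 15; +1 → 16 = q.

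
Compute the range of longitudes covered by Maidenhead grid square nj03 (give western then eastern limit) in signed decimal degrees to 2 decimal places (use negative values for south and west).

80.00, 82.00

Field N=13, J=9: +13·20° lon, +9·10° lat → SW at lon 80°, lat 0°.
Square 0, 3: +0·2° lon, +3·1° lat → SW at lon 80°, lat 3°.
Cell spans 2° lon × 1° lat.
west 80.00, east 82.00.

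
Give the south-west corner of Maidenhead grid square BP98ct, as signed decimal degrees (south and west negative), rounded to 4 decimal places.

68.7917, -141.8333

Field B=1, P=15: +1·20° lon, +15·10° lat → SW at lon -160°, lat 60°.
Square 9, 8: +9·2° lon, +8·1° lat → SW at lon -142°, lat 68°.
Subsquare c=2, t=19: +2·0.0833333° lon, +19·0.0416667° lat → SW at lon -141.833°, lat 68.7917°.
latitude 68.7917, longitude -141.8333.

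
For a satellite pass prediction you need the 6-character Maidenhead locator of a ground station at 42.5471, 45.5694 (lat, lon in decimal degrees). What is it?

LN22sn

Shift to the Maidenhead origin (180°W, 90°S): lon 225.5694, lat 132.5471.
Field (20°×10°, letters A–R): lon ⌊225.5694/20⌋ = 11 → L; lat ⌊132.5471/10⌋ = 13 → N.
Square (2°×1°, digits 0–9): lon ⌊5.5694/2⌋ = 2; lat ⌊2.5471/1⌋ = 2.
Subsquare (5′×2.5′, letters a–x): lon ⌊1.5694/0.0833333⌋ = 18 → s; lat ⌊0.5471/0.0416667⌋ = 13 → n.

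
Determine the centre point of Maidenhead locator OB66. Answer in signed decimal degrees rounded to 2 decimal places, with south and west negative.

-73.50, 113.00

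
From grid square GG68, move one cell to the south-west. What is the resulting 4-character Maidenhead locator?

GG57

Longitude square 6; −1 → 5.
Latitude square 8; −1 → 7.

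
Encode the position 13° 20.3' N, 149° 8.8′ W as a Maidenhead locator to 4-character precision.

BK53

Shift to the Maidenhead origin (180°W, 90°S): lon 30.85, lat 103.34.
Field: lon ⌊30.85/20⌋ = 1 → B; lat ⌊103.34/10⌋ = 10 → K.
Square: lon ⌊10.85/2⌋ = 5; lat ⌊3.34/1⌋ = 3.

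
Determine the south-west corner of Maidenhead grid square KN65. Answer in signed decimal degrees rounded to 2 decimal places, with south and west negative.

45.00, 32.00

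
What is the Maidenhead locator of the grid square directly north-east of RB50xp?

Longitude subsquare x = 23; +1 → 24, wraps to 0 = a, carry into square.
Longitude square 5; +1 → 6.
Latitude subsquare p = 15; +1 → 16 = q.

RB60aq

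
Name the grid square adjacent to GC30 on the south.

GB39

Latitude square 0; −1 → -1, wraps to 9, carry into field.
Latitude field C = 2; −1 → 1 = B.
The longitude characters are unchanged.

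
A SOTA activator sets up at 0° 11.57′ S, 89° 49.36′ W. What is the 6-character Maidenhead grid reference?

EI59ct

Offset from 180°W / 90°S: lon 90.1773°, lat 89.8072°.
Field: lon ⌊90.1773/20⌋ = 4 → E; lat ⌊89.8072/10⌋ = 8 → I.
Square: lon ⌊10.1773/2⌋ = 5; lat ⌊9.8072/1⌋ = 9.
Subsquare: lon ⌊0.1773/0.0833333⌋ = 2 → c; lat ⌊0.8072/0.0416667⌋ = 19 → t.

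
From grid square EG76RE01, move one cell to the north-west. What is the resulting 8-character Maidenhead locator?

Longitude extended square 0; −1 → -1, wraps to 9, carry into subsquare.
Longitude subsquare r = 17; −1 → 16 = q.
Latitude extended square 1; +1 → 2.

EG76qe92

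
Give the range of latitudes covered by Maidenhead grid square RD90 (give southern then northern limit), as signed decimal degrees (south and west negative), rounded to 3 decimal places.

Field R=17, D=3: +17·20° lon, +3·10° lat → SW at lon 160°, lat -60°.
Square 9, 0: +9·2° lon, +0·1° lat → SW at lon 178°, lat -60°.
Cell spans 2° lon × 1° lat.
south -60.000, north -59.000.

-60.000, -59.000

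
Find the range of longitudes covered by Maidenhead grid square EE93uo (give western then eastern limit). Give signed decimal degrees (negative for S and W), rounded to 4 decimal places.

Field E=4, E=4: +4·20° lon, +4·10° lat → SW at lon -100°, lat -50°.
Square 9, 3: +9·2° lon, +3·1° lat → SW at lon -82°, lat -47°.
Subsquare u=20, o=14: +20·0.0833333° lon, +14·0.0416667° lat → SW at lon -80.3333°, lat -46.4167°.
Cell spans 0.0833333° lon × 0.0416667° lat.
west -80.3333, east -80.2500.

-80.3333, -80.2500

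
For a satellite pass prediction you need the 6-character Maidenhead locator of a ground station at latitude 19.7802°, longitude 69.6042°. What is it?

Offset from 180°W / 90°S: lon 249.6042°, lat 109.7802°.
Field: lon ⌊249.6042/20⌋ = 12 → M; lat ⌊109.7802/10⌋ = 10 → K.
Square: lon ⌊9.6042/2⌋ = 4; lat ⌊9.7802/1⌋ = 9.
Subsquare: lon ⌊1.6042/0.0833333⌋ = 19 → t; lat ⌊0.7802/0.0416667⌋ = 18 → s.

MK49ts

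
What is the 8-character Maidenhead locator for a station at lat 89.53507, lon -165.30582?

AR79im38

Add 180° to longitude and 90° to latitude: 14.69418, 179.53507.
Field: lon ⌊14.69418/20⌋ = 0 → A; lat ⌊179.53507/10⌋ = 17 → R.
Square: lon ⌊14.69418/2⌋ = 7; lat ⌊9.53507/1⌋ = 9.
Subsquare: lon ⌊0.69418/0.0833333⌋ = 8 → i; lat ⌊0.53507/0.0416667⌋ = 12 → m.
Extended square: lon ⌊0.02751/0.00833333⌋ = 3; lat ⌊0.03507/0.00416667⌋ = 8.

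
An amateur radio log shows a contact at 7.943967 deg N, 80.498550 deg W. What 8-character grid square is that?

EJ97sw06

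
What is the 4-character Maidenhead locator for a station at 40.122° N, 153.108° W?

Add 180° to longitude and 90° to latitude: 26.89, 130.12.
Field: lon ⌊26.89/20⌋ = 1 → B; lat ⌊130.12/10⌋ = 13 → N.
Square: lon ⌊6.89/2⌋ = 3; lat ⌊0.12/1⌋ = 0.

BN30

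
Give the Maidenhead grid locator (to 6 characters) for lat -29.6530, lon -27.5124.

HG60fi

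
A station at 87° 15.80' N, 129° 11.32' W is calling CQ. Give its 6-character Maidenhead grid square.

Offset from 180°W / 90°S: lon 50.8113°, lat 177.2633°.
Field (20°×10°, letters A–R): lon ⌊50.8113/20⌋ = 2 → C; lat ⌊177.2633/10⌋ = 17 → R.
Square (2°×1°, digits 0–9): lon ⌊10.8113/2⌋ = 5; lat ⌊7.2633/1⌋ = 7.
Subsquare (5′×2.5′, letters a–x): lon ⌊0.8113/0.0833333⌋ = 9 → j; lat ⌊0.2633/0.0416667⌋ = 6 → g.

CR57jg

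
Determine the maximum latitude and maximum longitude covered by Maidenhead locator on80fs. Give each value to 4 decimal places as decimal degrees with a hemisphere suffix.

40.7917° N, 116.5000° E

Field O=14, N=13: +14·20° lon, +13·10° lat → SW at lon 100°, lat 40°.
Square 8, 0: +8·2° lon, +0·1° lat → SW at lon 116°, lat 40°.
Subsquare f=5, s=18: +5·0.0833333° lon, +18·0.0416667° lat → SW at lon 116.417°, lat 40.75°.
Cell spans 0.0833333° lon × 0.0416667° lat. NE corner is SW corner plus one full cell.
latitude 40.7917° N, longitude 116.5000° E.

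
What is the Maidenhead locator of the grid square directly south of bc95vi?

Latitude subsquare i = 8; −1 → 7 = h.
The longitude characters are unchanged.

BC95vh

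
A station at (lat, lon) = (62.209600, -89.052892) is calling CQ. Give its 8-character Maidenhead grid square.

EP52lf30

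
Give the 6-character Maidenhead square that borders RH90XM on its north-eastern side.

Longitude subsquare x = 23; +1 → 24, wraps to 0 = a, carry into square.
Longitude square 9; +1 → 10, wraps to 0, carry into field.
Longitude field R = 17; +1 → 18, wraps to 0 = A, wrapping around the antimeridian.
Latitude subsquare m = 12; +1 → 13 = n.

AH00an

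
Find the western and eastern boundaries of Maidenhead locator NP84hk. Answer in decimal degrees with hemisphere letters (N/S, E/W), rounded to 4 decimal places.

Field N=13, P=15: +13·20° lon, +15·10° lat → SW at lon 80°, lat 60°.
Square 8, 4: +8·2° lon, +4·1° lat → SW at lon 96°, lat 64°.
Subsquare h=7, k=10: +7·0.0833333° lon, +10·0.0416667° lat → SW at lon 96.5833°, lat 64.4167°.
Cell spans 0.0833333° lon × 0.0416667° lat.
west 96.5833° E, east 96.6667° E.

96.5833° E, 96.6667° E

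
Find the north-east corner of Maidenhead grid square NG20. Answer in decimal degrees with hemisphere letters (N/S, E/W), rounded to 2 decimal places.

29.00° S, 86.00° E

Field N=13, G=6: +13·20° lon, +6·10° lat → SW at lon 80°, lat -30°.
Square 2, 0: +2·2° lon, +0·1° lat → SW at lon 84°, lat -30°.
Cell spans 2° lon × 1° lat. NE corner is SW corner plus one full cell.
latitude 29.00° S, longitude 86.00° E.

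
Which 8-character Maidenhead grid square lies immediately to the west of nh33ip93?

NH33ip83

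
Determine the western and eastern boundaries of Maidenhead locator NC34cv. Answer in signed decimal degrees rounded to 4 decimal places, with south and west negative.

Field N=13, C=2: +13·20° lon, +2·10° lat → SW at lon 80°, lat -70°.
Square 3, 4: +3·2° lon, +4·1° lat → SW at lon 86°, lat -66°.
Subsquare c=2, v=21: +2·0.0833333° lon, +21·0.0416667° lat → SW at lon 86.1667°, lat -65.125°.
Cell spans 0.0833333° lon × 0.0416667° lat.
west 86.1667, east 86.2500.

86.1667, 86.2500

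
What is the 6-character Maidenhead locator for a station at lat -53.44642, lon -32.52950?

Add 180° to longitude and 90° to latitude: 147.4705, 36.5536.
Field: lon ⌊147.4705/20⌋ = 7 → H; lat ⌊36.5536/10⌋ = 3 → D.
Square: lon ⌊7.4705/2⌋ = 3; lat ⌊6.5536/1⌋ = 6.
Subsquare: lon ⌊1.4705/0.0833333⌋ = 17 → r; lat ⌊0.5536/0.0416667⌋ = 13 → n.

HD36rn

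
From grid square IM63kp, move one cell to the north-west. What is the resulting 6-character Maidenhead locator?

IM63jq

Longitude subsquare k = 10; −1 → 9 = j.
Latitude subsquare p = 15; +1 → 16 = q.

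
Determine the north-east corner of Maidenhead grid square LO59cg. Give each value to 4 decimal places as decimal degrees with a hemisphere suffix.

Field L=11, O=14: +11·20° lon, +14·10° lat → SW at lon 40°, lat 50°.
Square 5, 9: +5·2° lon, +9·1° lat → SW at lon 50°, lat 59°.
Subsquare c=2, g=6: +2·0.0833333° lon, +6·0.0416667° lat → SW at lon 50.1667°, lat 59.25°.
Cell spans 0.0833333° lon × 0.0416667° lat. NE corner is SW corner plus one full cell.
latitude 59.2917° N, longitude 50.2500° E.

59.2917° N, 50.2500° E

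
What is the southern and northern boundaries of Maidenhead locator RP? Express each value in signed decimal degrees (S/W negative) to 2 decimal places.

60.00, 70.00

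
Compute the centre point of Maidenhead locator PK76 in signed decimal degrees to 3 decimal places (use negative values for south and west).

16.500, 135.000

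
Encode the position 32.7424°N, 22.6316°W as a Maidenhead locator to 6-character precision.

Offset from 180°W / 90°S: lon 157.3684°, lat 122.7424°.
Field (20°×10°, letters A–R): lon ⌊157.3684/20⌋ = 7 → H; lat ⌊122.7424/10⌋ = 12 → M.
Square (2°×1°, digits 0–9): lon ⌊17.3684/2⌋ = 8; lat ⌊2.7424/1⌋ = 2.
Subsquare (5′×2.5′, letters a–x): lon ⌊1.3684/0.0833333⌋ = 16 → q; lat ⌊0.7424/0.0416667⌋ = 17 → r.

HM82qr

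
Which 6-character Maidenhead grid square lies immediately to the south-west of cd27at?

CD17xs

Longitude subsquare a = 0; −1 → -1, wraps to 23 = x, carry into square.
Longitude square 2; −1 → 1.
Latitude subsquare t = 19; −1 → 18 = s.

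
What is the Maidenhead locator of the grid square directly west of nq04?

MQ94

Longitude square 0; −1 → -1, wraps to 9, carry into field.
Longitude field N = 13; −1 → 12 = M.
The latitude characters are unchanged.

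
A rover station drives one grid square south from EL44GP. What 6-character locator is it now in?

EL44go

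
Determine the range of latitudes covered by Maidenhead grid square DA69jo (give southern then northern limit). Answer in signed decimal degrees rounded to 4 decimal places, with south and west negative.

-80.4167, -80.3750

Field D=3, A=0: +3·20° lon, +0·10° lat → SW at lon -120°, lat -90°.
Square 6, 9: +6·2° lon, +9·1° lat → SW at lon -108°, lat -81°.
Subsquare j=9, o=14: +9·0.0833333° lon, +14·0.0416667° lat → SW at lon -107.25°, lat -80.4167°.
Cell spans 0.0833333° lon × 0.0416667° lat.
south -80.4167, north -80.3750.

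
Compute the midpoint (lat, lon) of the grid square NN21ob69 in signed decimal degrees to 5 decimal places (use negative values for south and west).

41.08125, 85.22083

Field N=13, N=13: +13·20° lon, +13·10° lat → SW at lon 80°, lat 40°.
Square 2, 1: +2·2° lon, +1·1° lat → SW at lon 84°, lat 41°.
Subsquare o=14, b=1: +14·0.0833333° lon, +1·0.0416667° lat → SW at lon 85.1667°, lat 41.0417°.
Extended square 6, 9: +6·0.00833333° lon, +9·0.00416667° lat → SW at lon 85.2167°, lat 41.0792°.
Cell spans 0.00833333° lon × 0.00416667° lat. Centre is SW corner plus half of each.
latitude 41.08125, longitude 85.22083.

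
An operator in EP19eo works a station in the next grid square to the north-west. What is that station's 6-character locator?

EP19dp

Longitude subsquare e = 4; −1 → 3 = d.
Latitude subsquare o = 14; +1 → 15 = p.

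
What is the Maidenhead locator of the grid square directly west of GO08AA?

Longitude subsquare a = 0; −1 → -1, wraps to 23 = x, carry into square.
Longitude square 0; −1 → -1, wraps to 9, carry into field.
Longitude field G = 6; −1 → 5 = F.
The latitude characters are unchanged.

FO98xa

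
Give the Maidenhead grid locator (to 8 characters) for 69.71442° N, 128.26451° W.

Add 180° to longitude and 90° to latitude: 51.73549, 159.71442.
Field: 51.73549/20 → 2 → C, 159.71442/10 → 15 → P; chars CP.
Square: 11.73549/2 → 5, 9.71442/1 → 9; chars 59.
Subsquare: 1.73549/0.0833333 → 20 → u, 0.71442/0.0416667 → 17 → r; chars ur.
Extended square: 0.06882/0.00833333 → 8, 0.00609/0.00416667 → 1; chars 81.

CP59ur81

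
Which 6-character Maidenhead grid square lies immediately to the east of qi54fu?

QI54gu

Longitude subsquare f = 5; +1 → 6 = g.
The latitude characters are unchanged.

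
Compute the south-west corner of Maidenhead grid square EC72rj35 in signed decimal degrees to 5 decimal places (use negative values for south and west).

-67.60417, -84.55833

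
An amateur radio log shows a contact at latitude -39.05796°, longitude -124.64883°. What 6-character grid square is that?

CF70qw

Shift to the Maidenhead origin (180°W, 90°S): lon 55.3512, lat 50.9420.
Field: lon ⌊55.3512/20⌋ = 2 → C; lat ⌊50.9420/10⌋ = 5 → F.
Square: lon ⌊15.3512/2⌋ = 7; lat ⌊0.9420/1⌋ = 0.
Subsquare: lon ⌊1.3512/0.0833333⌋ = 16 → q; lat ⌊0.9420/0.0416667⌋ = 22 → w.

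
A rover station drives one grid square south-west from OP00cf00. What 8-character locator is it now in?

OP00be99

Longitude extended square 0; −1 → -1, wraps to 9, carry into subsquare.
Longitude subsquare c = 2; −1 → 1 = b.
Latitude extended square 0; −1 → -1, wraps to 9, carry into subsquare.
Latitude subsquare f = 5; −1 → 4 = e.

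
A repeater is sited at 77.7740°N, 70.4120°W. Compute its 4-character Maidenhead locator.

Add 180° to longitude and 90° to latitude: 109.59, 167.77.
Field (20°×10°, letters A–R): lon ⌊109.59/20⌋ = 5 → F; lat ⌊167.77/10⌋ = 16 → Q.
Square (2°×1°, digits 0–9): lon ⌊9.59/2⌋ = 4; lat ⌊7.77/1⌋ = 7.

FQ47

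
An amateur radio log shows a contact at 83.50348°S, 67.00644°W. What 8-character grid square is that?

Offset from 180°W / 90°S: lon 112.99356°, lat 6.49652°.
Field: 112.99356/20 → 5 → F, 6.49652/10 → 0 → A; chars FA.
Square: 12.99356/2 → 6, 6.49652/1 → 6; chars 66.
Subsquare: 0.99356/0.0833333 → 11 → l, 0.49652/0.0416667 → 11 → l; chars ll.
Extended square: 0.07689/0.00833333 → 9, 0.03819/0.00416667 → 9; chars 99.

FA66ll99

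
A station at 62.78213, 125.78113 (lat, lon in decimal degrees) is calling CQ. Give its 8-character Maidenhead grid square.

PP22vs37

Shift to the Maidenhead origin (180°W, 90°S): lon 305.78113, lat 152.78213.
Field: 305.78113/20 → 15 → P, 152.78213/10 → 15 → P; chars PP.
Square: 5.78113/2 → 2, 2.78213/1 → 2; chars 22.
Subsquare: 1.78113/0.0833333 → 21 → v, 0.78213/0.0416667 → 18 → s; chars vs.
Extended square: 0.03113/0.00833333 → 3, 0.03213/0.00416667 → 7; chars 37.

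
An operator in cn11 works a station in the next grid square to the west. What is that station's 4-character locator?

Longitude square 1; −1 → 0.
The latitude characters are unchanged.

CN01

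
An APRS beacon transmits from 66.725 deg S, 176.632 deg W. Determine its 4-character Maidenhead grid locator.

Add 180° to longitude and 90° to latitude: 3.37, 23.28.
Field: 3.37/20 → 0 → A, 23.28/10 → 2 → C; chars AC.
Square: 3.37/2 → 1, 3.28/1 → 3; chars 13.

AC13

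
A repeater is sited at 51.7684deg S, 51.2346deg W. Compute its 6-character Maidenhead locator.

GD48jf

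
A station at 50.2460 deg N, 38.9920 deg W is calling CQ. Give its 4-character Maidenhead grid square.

Offset from 180°W / 90°S: lon 141.01°, lat 140.25°.
Field (20°×10°, letters A–R): lon ⌊141.01/20⌋ = 7 → H; lat ⌊140.25/10⌋ = 14 → O.
Square (2°×1°, digits 0–9): lon ⌊1.01/2⌋ = 0; lat ⌊0.25/1⌋ = 0.

HO00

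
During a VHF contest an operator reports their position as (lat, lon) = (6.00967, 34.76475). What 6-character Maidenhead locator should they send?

KJ76ja

Offset from 180°W / 90°S: lon 214.7647°, lat 96.0097°.
Field: lon ⌊214.7647/20⌋ = 10 → K; lat ⌊96.0097/10⌋ = 9 → J.
Square: lon ⌊14.7647/2⌋ = 7; lat ⌊6.0097/1⌋ = 6.
Subsquare: lon ⌊0.7647/0.0833333⌋ = 9 → j; lat ⌊0.0097/0.0416667⌋ = 0 → a.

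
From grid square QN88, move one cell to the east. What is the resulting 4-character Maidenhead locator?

QN98

Longitude square 8; +1 → 9.
The latitude characters are unchanged.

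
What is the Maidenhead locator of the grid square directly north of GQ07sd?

Latitude subsquare d = 3; +1 → 4 = e.
The longitude characters are unchanged.

GQ07se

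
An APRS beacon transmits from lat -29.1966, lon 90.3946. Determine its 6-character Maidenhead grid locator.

Offset from 180°W / 90°S: lon 270.3946°, lat 60.8034°.
Field: 270.3946/20 → 13 → N, 60.8034/10 → 6 → G; chars NG.
Square: 10.3946/2 → 5, 0.8034/1 → 0; chars 50.
Subsquare: 0.3946/0.0833333 → 4 → e, 0.8034/0.0416667 → 19 → t; chars et.

NG50et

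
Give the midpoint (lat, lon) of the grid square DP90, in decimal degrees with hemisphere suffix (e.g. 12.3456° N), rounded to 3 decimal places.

60.500° N, 101.000° W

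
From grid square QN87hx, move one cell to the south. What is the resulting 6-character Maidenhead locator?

QN87hw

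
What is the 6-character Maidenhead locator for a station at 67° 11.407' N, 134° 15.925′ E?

PP77de

Shift to the Maidenhead origin (180°W, 90°S): lon 314.2654, lat 157.1901.
Field: lon ⌊314.2654/20⌋ = 15 → P; lat ⌊157.1901/10⌋ = 15 → P.
Square: lon ⌊14.2654/2⌋ = 7; lat ⌊7.1901/1⌋ = 7.
Subsquare: lon ⌊0.2654/0.0833333⌋ = 3 → d; lat ⌊0.1901/0.0416667⌋ = 4 → e.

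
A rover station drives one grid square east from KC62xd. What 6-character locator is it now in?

Longitude subsquare x = 23; +1 → 24, wraps to 0 = a, carry into square.
Longitude square 6; +1 → 7.
The latitude characters are unchanged.

KC72ad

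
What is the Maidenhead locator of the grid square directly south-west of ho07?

GO96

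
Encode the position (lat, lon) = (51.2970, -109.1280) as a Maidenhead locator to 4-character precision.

Offset from 180°W / 90°S: lon 70.87°, lat 141.30°.
Field (20°×10°, letters A–R): 70.87/20 → 3 → D, 141.30/10 → 14 → O; chars DO.
Square (2°×1°, digits 0–9): 10.87/2 → 5, 1.30/1 → 1; chars 51.

DO51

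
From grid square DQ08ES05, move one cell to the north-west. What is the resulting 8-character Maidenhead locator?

Longitude extended square 0; −1 → -1, wraps to 9, carry into subsquare.
Longitude subsquare e = 4; −1 → 3 = d.
Latitude extended square 5; +1 → 6.

DQ08ds96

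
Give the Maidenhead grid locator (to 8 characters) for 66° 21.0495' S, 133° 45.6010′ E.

PC63vp15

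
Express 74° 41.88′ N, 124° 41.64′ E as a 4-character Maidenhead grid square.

PQ24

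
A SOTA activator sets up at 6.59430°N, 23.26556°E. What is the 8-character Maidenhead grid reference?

KJ16po12

Add 180° to longitude and 90° to latitude: 203.26556, 96.59430.
Field: lon ⌊203.26556/20⌋ = 10 → K; lat ⌊96.59430/10⌋ = 9 → J.
Square: lon ⌊3.26556/2⌋ = 1; lat ⌊6.59430/1⌋ = 6.
Subsquare: lon ⌊1.26556/0.0833333⌋ = 15 → p; lat ⌊0.59430/0.0416667⌋ = 14 → o.
Extended square: lon ⌊0.01556/0.00833333⌋ = 1; lat ⌊0.01097/0.00416667⌋ = 2.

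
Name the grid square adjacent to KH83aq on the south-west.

Longitude subsquare a = 0; −1 → -1, wraps to 23 = x, carry into square.
Longitude square 8; −1 → 7.
Latitude subsquare q = 16; −1 → 15 = p.

KH73xp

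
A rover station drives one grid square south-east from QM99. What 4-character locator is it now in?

RM08

Longitude square 9; +1 → 10, wraps to 0, carry into field.
Longitude field Q = 16; +1 → 17 = R.
Latitude square 9; −1 → 8.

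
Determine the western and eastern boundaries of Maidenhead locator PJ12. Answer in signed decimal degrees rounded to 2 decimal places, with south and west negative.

Field P=15, J=9: +15·20° lon, +9·10° lat → SW at lon 120°, lat 0°.
Square 1, 2: +1·2° lon, +2·1° lat → SW at lon 122°, lat 2°.
Cell spans 2° lon × 1° lat.
west 122.00, east 124.00.

122.00, 124.00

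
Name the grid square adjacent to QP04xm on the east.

QP14am

Longitude subsquare x = 23; +1 → 24, wraps to 0 = a, carry into square.
Longitude square 0; +1 → 1.
The latitude characters are unchanged.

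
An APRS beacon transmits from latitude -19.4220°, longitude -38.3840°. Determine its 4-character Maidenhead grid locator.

HH00

Add 180° to longitude and 90° to latitude: 141.62, 70.58.
Field: lon ⌊141.62/20⌋ = 7 → H; lat ⌊70.58/10⌋ = 7 → H.
Square: lon ⌊1.62/2⌋ = 0; lat ⌊0.58/1⌋ = 0.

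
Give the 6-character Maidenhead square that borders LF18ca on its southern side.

Latitude subsquare a = 0; −1 → -1, wraps to 23 = x, carry into square.
Latitude square 8; −1 → 7.
The longitude characters are unchanged.

LF17cx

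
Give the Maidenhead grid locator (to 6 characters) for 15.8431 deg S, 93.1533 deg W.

Offset from 180°W / 90°S: lon 86.8467°, lat 74.1569°.
Field: lon ⌊86.8467/20⌋ = 4 → E; lat ⌊74.1569/10⌋ = 7 → H.
Square: lon ⌊6.8467/2⌋ = 3; lat ⌊4.1569/1⌋ = 4.
Subsquare: lon ⌊0.8467/0.0833333⌋ = 10 → k; lat ⌊0.1569/0.0416667⌋ = 3 → d.

EH34kd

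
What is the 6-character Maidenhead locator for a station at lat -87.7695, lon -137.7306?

CA12df

Shift to the Maidenhead origin (180°W, 90°S): lon 42.2694, lat 2.2305.
Field: lon ⌊42.2694/20⌋ = 2 → C; lat ⌊2.2305/10⌋ = 0 → A.
Square: lon ⌊2.2694/2⌋ = 1; lat ⌊2.2305/1⌋ = 2.
Subsquare: lon ⌊0.2694/0.0833333⌋ = 3 → d; lat ⌊0.2305/0.0416667⌋ = 5 → f.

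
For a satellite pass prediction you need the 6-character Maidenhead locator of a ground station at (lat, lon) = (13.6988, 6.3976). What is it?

JK33eq

Shift to the Maidenhead origin (180°W, 90°S): lon 186.3976, lat 103.6988.
Field: 186.3976/20 → 9 → J, 103.6988/10 → 10 → K; chars JK.
Square: 6.3976/2 → 3, 3.6988/1 → 3; chars 33.
Subsquare: 0.3976/0.0833333 → 4 → e, 0.6988/0.0416667 → 16 → q; chars eq.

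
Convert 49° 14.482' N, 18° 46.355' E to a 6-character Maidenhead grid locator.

Shift to the Maidenhead origin (180°W, 90°S): lon 198.7726, lat 139.2414.
Field: 198.7726/20 → 9 → J, 139.2414/10 → 13 → N; chars JN.
Square: 18.7726/2 → 9, 9.2414/1 → 9; chars 99.
Subsquare: 0.7726/0.0833333 → 9 → j, 0.2414/0.0416667 → 5 → f; chars jf.

JN99jf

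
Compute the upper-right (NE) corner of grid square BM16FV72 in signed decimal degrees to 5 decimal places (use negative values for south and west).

Field B=1, M=12: +1·20° lon, +12·10° lat → SW at lon -160°, lat 30°.
Square 1, 6: +1·2° lon, +6·1° lat → SW at lon -158°, lat 36°.
Subsquare f=5, v=21: +5·0.0833333° lon, +21·0.0416667° lat → SW at lon -157.583°, lat 36.875°.
Extended square 7, 2: +7·0.00833333° lon, +2·0.00416667° lat → SW at lon -157.525°, lat 36.8833°.
Cell spans 0.00833333° lon × 0.00416667° lat. NE corner is SW corner plus one full cell.
latitude 36.88750, longitude -157.51667.

36.88750, -157.51667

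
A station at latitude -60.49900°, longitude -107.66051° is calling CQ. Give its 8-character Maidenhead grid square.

DC69em00

Add 180° to longitude and 90° to latitude: 72.33949, 29.50100.
Field (20°×10°, letters A–R): 72.33949/20 → 3 → D, 29.50100/10 → 2 → C; chars DC.
Square (2°×1°, digits 0–9): 12.33949/2 → 6, 9.50100/1 → 9; chars 69.
Subsquare (5′×2.5′, letters a–x): 0.33949/0.0833333 → 4 → e, 0.50100/0.0416667 → 12 → m; chars em.
Extended square (30″×15″, digits 0–9): 0.00616/0.00833333 → 0, 0.00100/0.00416667 → 0; chars 00.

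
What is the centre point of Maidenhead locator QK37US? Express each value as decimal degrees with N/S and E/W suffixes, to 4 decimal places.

Field Q=16, K=10: +16·20° lon, +10·10° lat → SW at lon 140°, lat 10°.
Square 3, 7: +3·2° lon, +7·1° lat → SW at lon 146°, lat 17°.
Subsquare u=20, s=18: +20·0.0833333° lon, +18·0.0416667° lat → SW at lon 147.667°, lat 17.75°.
Cell spans 0.0833333° lon × 0.0416667° lat. Centre is SW corner plus half of each.
latitude 17.7708° N, longitude 147.7083° E.

17.7708° N, 147.7083° E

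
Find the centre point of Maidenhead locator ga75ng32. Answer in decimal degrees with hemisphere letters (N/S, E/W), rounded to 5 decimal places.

Field G=6, A=0: +6·20° lon, +0·10° lat → SW at lon -60°, lat -90°.
Square 7, 5: +7·2° lon, +5·1° lat → SW at lon -46°, lat -85°.
Subsquare n=13, g=6: +13·0.0833333° lon, +6·0.0416667° lat → SW at lon -44.9167°, lat -84.75°.
Extended square 3, 2: +3·0.00833333° lon, +2·0.00416667° lat → SW at lon -44.8917°, lat -84.7417°.
Cell spans 0.00833333° lon × 0.00416667° lat. Centre is SW corner plus half of each.
latitude 84.73958° S, longitude 44.88750° W.

84.73958° S, 44.88750° W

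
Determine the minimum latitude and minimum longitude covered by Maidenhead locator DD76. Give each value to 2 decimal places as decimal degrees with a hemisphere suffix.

54.00° S, 106.00° W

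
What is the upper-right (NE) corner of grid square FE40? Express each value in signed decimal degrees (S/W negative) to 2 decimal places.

Field F=5, E=4: +5·20° lon, +4·10° lat → SW at lon -80°, lat -50°.
Square 4, 0: +4·2° lon, +0·1° lat → SW at lon -72°, lat -50°.
Cell spans 2° lon × 1° lat. NE corner is SW corner plus one full cell.
latitude -49.00, longitude -70.00.

-49.00, -70.00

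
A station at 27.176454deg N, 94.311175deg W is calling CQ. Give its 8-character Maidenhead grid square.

Shift to the Maidenhead origin (180°W, 90°S): lon 85.68882, lat 117.17645.
Field: lon ⌊85.68882/20⌋ = 4 → E; lat ⌊117.17645/10⌋ = 11 → L.
Square: lon ⌊5.68882/2⌋ = 2; lat ⌊7.17645/1⌋ = 7.
Subsquare: lon ⌊1.68882/0.0833333⌋ = 20 → u; lat ⌊0.17645/0.0416667⌋ = 4 → e.
Extended square: lon ⌊0.02216/0.00833333⌋ = 2; lat ⌊0.00979/0.00416667⌋ = 2.

EL27ue22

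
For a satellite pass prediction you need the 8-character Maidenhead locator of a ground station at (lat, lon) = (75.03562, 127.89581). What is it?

Add 180° to longitude and 90° to latitude: 307.89581, 165.03562.
Field: lon ⌊307.89581/20⌋ = 15 → P; lat ⌊165.03562/10⌋ = 16 → Q.
Square: lon ⌊7.89581/2⌋ = 3; lat ⌊5.03562/1⌋ = 5.
Subsquare: lon ⌊1.89581/0.0833333⌋ = 22 → w; lat ⌊0.03562/0.0416667⌋ = 0 → a.
Extended square: lon ⌊0.06248/0.00833333⌋ = 7; lat ⌊0.03562/0.00416667⌋ = 8.

PQ35wa78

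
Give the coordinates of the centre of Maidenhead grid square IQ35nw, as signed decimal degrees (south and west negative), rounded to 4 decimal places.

75.9375, -12.8750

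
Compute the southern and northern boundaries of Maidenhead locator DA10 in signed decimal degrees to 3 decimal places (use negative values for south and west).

Field D=3, A=0: +3·20° lon, +0·10° lat → SW at lon -120°, lat -90°.
Square 1, 0: +1·2° lon, +0·1° lat → SW at lon -118°, lat -90°.
Cell spans 2° lon × 1° lat.
south -90.000, north -89.000.

-90.000, -89.000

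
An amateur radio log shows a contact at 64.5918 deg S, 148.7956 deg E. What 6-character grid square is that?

Shift to the Maidenhead origin (180°W, 90°S): lon 328.7956, lat 25.4082.
Field (20°×10°, letters A–R): 328.7956/20 → 16 → Q, 25.4082/10 → 2 → C; chars QC.
Square (2°×1°, digits 0–9): 8.7956/2 → 4, 5.4082/1 → 5; chars 45.
Subsquare (5′×2.5′, letters a–x): 0.7956/0.0833333 → 9 → j, 0.4082/0.0416667 → 9 → j; chars jj.

QC45jj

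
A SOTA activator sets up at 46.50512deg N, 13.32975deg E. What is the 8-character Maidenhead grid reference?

JN66pm91

Add 180° to longitude and 90° to latitude: 193.32975, 136.50512.
Field: lon ⌊193.32975/20⌋ = 9 → J; lat ⌊136.50512/10⌋ = 13 → N.
Square: lon ⌊13.32975/2⌋ = 6; lat ⌊6.50512/1⌋ = 6.
Subsquare: lon ⌊1.32975/0.0833333⌋ = 15 → p; lat ⌊0.50512/0.0416667⌋ = 12 → m.
Extended square: lon ⌊0.07975/0.00833333⌋ = 9; lat ⌊0.00512/0.00416667⌋ = 1.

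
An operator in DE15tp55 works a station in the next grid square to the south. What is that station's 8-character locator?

DE15tp54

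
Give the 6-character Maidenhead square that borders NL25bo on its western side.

Longitude subsquare b = 1; −1 → 0 = a.
The latitude characters are unchanged.

NL25ao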